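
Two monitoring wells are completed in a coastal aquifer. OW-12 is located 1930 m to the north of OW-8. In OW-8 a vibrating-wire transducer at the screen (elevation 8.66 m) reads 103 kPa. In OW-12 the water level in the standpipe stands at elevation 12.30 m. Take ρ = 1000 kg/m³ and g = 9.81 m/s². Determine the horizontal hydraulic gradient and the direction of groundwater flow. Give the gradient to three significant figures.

Pressure head at OW-8: ψ = P/(ρg) = 103×1000 / (1000 × 9.81) = 10.50 m.
Total head at OW-8: h = z + ψ = 8.66 + 10.50 = 19.16 m.
Total head at OW-12: h = 12.30 m (water level in the piezometer is the total head).
Head difference: h(OW-8) − h(OW-12) = 19.16 − 12.30 = 6.86 m.
Hydraulic gradient: i = |Δh| / L = 6.86 / 1930 = 0.00355.
Flow is from higher to lower head: from OW-8 toward OW-12, i.e. toward the north.

i ≈ 0.00355; groundwater flows toward the north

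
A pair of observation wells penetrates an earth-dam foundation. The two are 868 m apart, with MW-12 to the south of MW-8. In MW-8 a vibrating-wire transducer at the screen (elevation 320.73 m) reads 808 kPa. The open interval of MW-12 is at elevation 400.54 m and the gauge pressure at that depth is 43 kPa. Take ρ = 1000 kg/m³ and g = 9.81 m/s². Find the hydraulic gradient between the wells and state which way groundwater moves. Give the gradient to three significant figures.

i ≈ 0.00211; groundwater flows toward the north

Pressure head at MW-8: ψ = P/(ρg) = 808×1000 / (1000 × 9.81) = 82.36 m.
Total head at MW-8: h = z + ψ = 320.73 + 82.36 = 403.09 m.
Pressure head at MW-12: ψ = P/(ρg) = 43×1000 / (1000 × 9.81) = 4.38 m.
Total head at MW-12: h = z + ψ = 400.54 + 4.38 = 404.92 m.
Head difference: h(MW-8) − h(MW-12) = 403.09 − 404.92 = -1.83 m.
Hydraulic gradient: i = |Δh| / L = 1.83 / 868 = 0.00211.
Flow is from higher to lower head: from MW-12 toward MW-8, i.e. toward the north.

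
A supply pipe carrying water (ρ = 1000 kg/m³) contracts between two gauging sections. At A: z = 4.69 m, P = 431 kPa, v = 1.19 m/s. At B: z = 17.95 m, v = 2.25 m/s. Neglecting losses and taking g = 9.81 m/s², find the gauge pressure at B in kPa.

P₂ ≈ 299 kPa

Pressure head at A: ψ₁ = P₁/(ρg) = 431×1000 / (1000 × 9.81) = 43.93 m.
Velocity heads: v₁²/2g = 1.19²/19.62 = 0.072 m; v₂²/2g = 2.25²/19.62 = 0.258 m.
Total head H = z₁ + ψ₁ + v₁²/2g = 4.69 + 43.93 + 0.072 = 48.69 m.
ψ₂ = H − z₂ − v₂²/2g = 48.69 − 17.95 − 0.258 = 30.48 m.
P₂ = ρgψ₂ = 1000 × 9.81 × 30.48 ≈ 299 kPa.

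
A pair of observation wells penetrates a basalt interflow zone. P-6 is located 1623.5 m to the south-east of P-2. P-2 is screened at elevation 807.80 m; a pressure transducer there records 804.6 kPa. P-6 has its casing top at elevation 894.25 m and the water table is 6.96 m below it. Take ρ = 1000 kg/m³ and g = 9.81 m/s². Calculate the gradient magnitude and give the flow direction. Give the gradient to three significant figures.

Pressure head at P-2: ψ = P/(ρg) = 804.6×1000 / (1000 × 9.81) = 82.02 m.
Total head at P-2: h = z + ψ = 807.80 + 82.02 = 889.82 m.
Total head at P-6: h = 894.25 − 6.96 = 887.29 m.
Head difference: h(P-2) − h(P-6) = 889.82 − 887.29 = 2.53 m.
Hydraulic gradient: i = |Δh| / L = 2.53 / 1623.5 = 0.00156.
Flow is from higher to lower head: from P-2 toward P-6, i.e. toward the south-east.

i ≈ 0.00156; groundwater flows toward the south-east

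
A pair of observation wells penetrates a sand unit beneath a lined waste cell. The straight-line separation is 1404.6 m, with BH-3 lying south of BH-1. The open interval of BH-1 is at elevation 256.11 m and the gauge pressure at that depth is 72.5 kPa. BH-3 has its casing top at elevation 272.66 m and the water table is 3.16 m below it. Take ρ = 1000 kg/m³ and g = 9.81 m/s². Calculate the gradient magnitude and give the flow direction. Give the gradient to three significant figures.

i ≈ 0.00427; groundwater flows toward the north

Pressure head at BH-1: ψ = P/(ρg) = 72.5×1000 / (1000 × 9.81) = 7.39 m.
Total head at BH-1: h = z + ψ = 256.11 + 7.39 = 263.50 m.
Total head at BH-3: h = 272.66 − 3.16 = 269.50 m.
Head difference: h(BH-1) − h(BH-3) = 263.50 − 269.50 = -6.00 m.
Hydraulic gradient: i = |Δh| / L = 6.00 / 1404.6 = 0.00427.
Flow is from higher to lower head: from BH-3 toward BH-1, i.e. toward the north.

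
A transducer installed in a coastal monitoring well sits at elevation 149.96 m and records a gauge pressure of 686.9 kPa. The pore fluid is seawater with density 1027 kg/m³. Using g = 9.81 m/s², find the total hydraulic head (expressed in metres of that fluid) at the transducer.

ψ = P/(ρg) = 686.9×1000 / (1027 × 9.81) = 68.18 m.
h = z + ψ = 149.96 + 68.18 = 218.14 m.

h ≈ 218.14 m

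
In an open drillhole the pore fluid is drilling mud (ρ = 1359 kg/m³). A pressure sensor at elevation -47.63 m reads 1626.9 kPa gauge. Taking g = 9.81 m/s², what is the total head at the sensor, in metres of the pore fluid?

h ≈ 74.40 m

ψ = P/(ρg) = 1626.9×1000 / (1359 × 9.81) = 122.03 m.
h = z + ψ = -47.63 + 122.03 = 74.40 m.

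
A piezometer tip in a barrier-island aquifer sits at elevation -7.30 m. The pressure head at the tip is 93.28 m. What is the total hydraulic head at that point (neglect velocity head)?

h = z + ψ = -7.30 + 93.28 = 85.98 m.

h ≈ 85.98 m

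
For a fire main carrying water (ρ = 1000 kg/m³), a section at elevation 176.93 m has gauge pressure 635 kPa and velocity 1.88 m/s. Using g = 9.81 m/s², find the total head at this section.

Pressure head ψ = P/(ρg) = 635×1000 / (1000 × 9.81) = 64.73 m.
Velocity head = v²/(2g) = 1.88² / (2 × 9.81) = 0.180 m.
h = z + ψ + v²/(2g) = 176.93 + 64.73 + 0.180 = 241.84 m.

h ≈ 241.84 m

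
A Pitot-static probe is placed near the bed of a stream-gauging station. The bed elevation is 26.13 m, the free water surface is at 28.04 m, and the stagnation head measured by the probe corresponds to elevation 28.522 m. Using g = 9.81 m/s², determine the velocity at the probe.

Near the bed, under hydrostatic conditions, the piezometric head (z + ψ) equals the free-surface elevation, 28.04 m.
Velocity head = total − piezometric = 28.522 − 28.04 = 0.482 m.
v = √(2g·h_v) = √(2 × 9.81 × 0.482) = 3.08 m/s.

v ≈ 3.08 m/s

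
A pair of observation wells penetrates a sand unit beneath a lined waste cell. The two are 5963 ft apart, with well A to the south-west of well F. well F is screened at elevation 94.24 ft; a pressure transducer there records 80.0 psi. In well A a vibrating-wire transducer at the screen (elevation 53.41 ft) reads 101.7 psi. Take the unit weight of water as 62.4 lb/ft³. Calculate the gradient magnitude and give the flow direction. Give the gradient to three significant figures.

Pressure head at well F: ψ = 144·P/γ = 144 × 80.0 / 62.4 = 184.62 ft.
Total head at well F: h = z + ψ = 94.24 + 184.62 = 278.86 ft.
Pressure head at well A: ψ = 144·P/γ = 144 × 101.7 / 62.4 = 234.69 ft.
Total head at well A: h = z + ψ = 53.41 + 234.69 = 288.10 ft.
Head difference: h(well F) − h(well A) = 278.86 − 288.10 = -9.24 ft.
Hydraulic gradient: i = |Δh| / L = 9.24 / 5963 = 0.00155.
Flow is from higher to lower head: from well A toward well F, i.e. toward the north-east.

i ≈ 0.00155; groundwater flows toward the north-east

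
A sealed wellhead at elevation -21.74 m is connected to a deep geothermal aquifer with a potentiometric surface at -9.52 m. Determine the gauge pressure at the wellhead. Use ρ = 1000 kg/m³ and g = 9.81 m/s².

Head above the cap: Δh = -9.52 − (-21.74) = 12.22 m.
P = ρgΔh = 1000 × 9.81 × 12.22 = 119878 Pa ≈ 120 kPa.

P ≈ 120 kPa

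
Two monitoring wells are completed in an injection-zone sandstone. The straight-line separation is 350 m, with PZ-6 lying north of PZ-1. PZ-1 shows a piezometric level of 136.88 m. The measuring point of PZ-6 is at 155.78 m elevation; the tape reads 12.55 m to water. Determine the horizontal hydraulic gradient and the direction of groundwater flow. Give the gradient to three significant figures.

Total head at PZ-1: h = 136.88 m (water level in the piezometer is the total head).
Total head at PZ-6: h = 155.78 − 12.55 = 143.23 m.
Head difference: h(PZ-1) − h(PZ-6) = 136.88 − 143.23 = -6.35 m.
Hydraulic gradient: i = |Δh| / L = 6.35 / 350 = 0.0181.
Flow is from higher to lower head: from PZ-6 toward PZ-1, i.e. toward the south.

i ≈ 0.0181; groundwater flows toward the south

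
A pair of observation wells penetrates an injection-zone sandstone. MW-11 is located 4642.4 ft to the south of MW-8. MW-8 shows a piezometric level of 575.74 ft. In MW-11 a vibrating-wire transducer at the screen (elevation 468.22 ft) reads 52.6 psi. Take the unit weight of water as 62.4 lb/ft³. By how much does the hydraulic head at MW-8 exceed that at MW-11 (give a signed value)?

Total head at MW-8: h = 575.74 ft (water level in the piezometer is the total head).
Pressure head at MW-11: ψ = 144·P/γ = 144 × 52.6 / 62.4 = 121.38 ft.
Total head at MW-11: h = z + ψ = 468.22 + 121.38 = 589.60 ft.
Head difference: h(MW-8) − h(MW-11) = 575.74 − 589.60 = -13.86 ft.

Δh ≈ -13.86 ft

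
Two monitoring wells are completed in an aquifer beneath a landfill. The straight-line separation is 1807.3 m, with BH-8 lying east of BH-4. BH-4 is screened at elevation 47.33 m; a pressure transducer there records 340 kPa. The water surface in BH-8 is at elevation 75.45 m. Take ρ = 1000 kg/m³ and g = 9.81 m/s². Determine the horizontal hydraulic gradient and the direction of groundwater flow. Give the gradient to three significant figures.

Pressure head at BH-4: ψ = P/(ρg) = 340×1000 / (1000 × 9.81) = 34.66 m.
Total head at BH-4: h = z + ψ = 47.33 + 34.66 = 81.99 m.
Total head at BH-8: h = 75.45 m (water level in the piezometer is the total head).
Head difference: h(BH-4) − h(BH-8) = 81.99 − 75.45 = 6.54 m.
Hydraulic gradient: i = |Δh| / L = 6.54 / 1807.3 = 0.00362.
Flow is from higher to lower head: from BH-4 toward BH-8, i.e. toward the east.

i ≈ 0.00362; groundwater flows toward the east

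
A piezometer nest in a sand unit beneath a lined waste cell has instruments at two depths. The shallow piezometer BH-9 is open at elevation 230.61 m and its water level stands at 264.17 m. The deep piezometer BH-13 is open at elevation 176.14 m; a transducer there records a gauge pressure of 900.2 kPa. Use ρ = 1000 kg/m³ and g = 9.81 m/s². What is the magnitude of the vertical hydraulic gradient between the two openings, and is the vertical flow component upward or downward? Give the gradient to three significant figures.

Total head at BH-9: h = 264.17 m (water level in the standpipe).
Pressure head at BH-13: ψ = P/(ρg) = 900.2×1000 / (1000 × 9.81) = 91.76 m.
Total head at BH-13: h = z + ψ = 176.14 + 91.76 = 267.90 m.
Δh = h(BH-9) − h(BH-13) = 264.17 − 267.90 = -3.73 m.
Vertical separation Δz = 230.61 − 176.14 = 54.47 m.
|i_v| = |Δh| / Δz = 3.73 / 54.47 = 0.0685.
Head is higher in the deep piezometer, so vertical flow is upward (discharge condition).

|i_v| ≈ 0.0685; vertical flow is upward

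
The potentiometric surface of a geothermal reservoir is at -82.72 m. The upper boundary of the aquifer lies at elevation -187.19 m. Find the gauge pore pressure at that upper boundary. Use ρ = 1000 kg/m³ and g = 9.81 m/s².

Pressure head at the aquifer top: ψ = h − z = -82.72 − (-187.19) = 104.47 m.
P = ρgψ = 1000 × 9.81 × 104.47 = 1024851 Pa ≈ 1020 kPa.

P ≈ 1020 kPa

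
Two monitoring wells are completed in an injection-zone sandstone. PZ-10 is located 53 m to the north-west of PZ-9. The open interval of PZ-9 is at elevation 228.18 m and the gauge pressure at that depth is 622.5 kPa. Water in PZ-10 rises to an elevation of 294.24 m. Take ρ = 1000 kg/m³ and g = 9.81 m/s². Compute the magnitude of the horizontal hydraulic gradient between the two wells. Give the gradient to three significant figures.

Pressure head at PZ-9: ψ = P/(ρg) = 622.5×1000 / (1000 × 9.81) = 63.46 m.
Total head at PZ-9: h = z + ψ = 228.18 + 63.46 = 291.64 m.
Total head at PZ-10: h = 294.24 m (water level in the piezometer is the total head).
Head difference: h(PZ-9) − h(PZ-10) = 291.64 − 294.24 = -2.60 m.
Hydraulic gradient: i = |Δh| / L = 2.60 / 53 = 0.0491.

i ≈ 0.0491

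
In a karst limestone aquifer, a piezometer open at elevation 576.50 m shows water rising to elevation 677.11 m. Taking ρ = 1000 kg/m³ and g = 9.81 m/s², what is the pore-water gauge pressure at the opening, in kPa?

Pressure head ψ = h − z = 677.11 − 576.50 = 100.61 m.
P = ρgψ = 1000 × 9.81 × 100.61 = 986984 Pa ≈ 987 kPa.

P ≈ 987 kPa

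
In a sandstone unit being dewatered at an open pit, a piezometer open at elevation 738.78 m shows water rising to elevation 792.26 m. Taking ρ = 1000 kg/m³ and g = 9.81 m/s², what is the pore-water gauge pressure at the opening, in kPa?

Pressure head ψ = h − z = 792.26 − 738.78 = 53.48 m.
P = ρgψ = 1000 × 9.81 × 53.48 = 524639 Pa ≈ 525 kPa.

P ≈ 525 kPa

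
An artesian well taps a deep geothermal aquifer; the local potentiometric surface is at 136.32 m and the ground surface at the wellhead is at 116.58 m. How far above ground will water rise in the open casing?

Water rises to the potentiometric surface, so the rise above ground = 136.32 − 116.58 = 19.74 m.

≈ 19.74 m above ground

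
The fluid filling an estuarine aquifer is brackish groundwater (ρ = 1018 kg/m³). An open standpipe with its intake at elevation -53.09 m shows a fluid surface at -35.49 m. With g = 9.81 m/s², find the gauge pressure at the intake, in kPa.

Pressure head ψ = h − z = -35.49 − (-53.09) = 17.60 m.
P = ρgψ = 1018 × 9.81 × 17.60 = 175764 Pa ≈ 176 kPa.

P ≈ 176 kPa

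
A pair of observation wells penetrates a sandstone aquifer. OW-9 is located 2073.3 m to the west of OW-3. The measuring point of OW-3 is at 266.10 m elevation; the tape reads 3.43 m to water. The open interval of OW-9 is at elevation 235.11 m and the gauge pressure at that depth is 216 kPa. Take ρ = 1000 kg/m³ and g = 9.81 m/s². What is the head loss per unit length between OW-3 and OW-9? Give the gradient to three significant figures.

i ≈ 0.00267 m/m

Total head at OW-3: h = 266.10 − 3.43 = 262.67 m.
Pressure head at OW-9: ψ = P/(ρg) = 216×1000 / (1000 × 9.81) = 22.02 m.
Total head at OW-9: h = z + ψ = 235.11 + 22.02 = 257.13 m.
Head difference: h(OW-3) − h(OW-9) = 262.67 − 257.13 = 5.54 m.
Hydraulic gradient: i = |Δh| / L = 5.54 / 2073.3 = 0.00267.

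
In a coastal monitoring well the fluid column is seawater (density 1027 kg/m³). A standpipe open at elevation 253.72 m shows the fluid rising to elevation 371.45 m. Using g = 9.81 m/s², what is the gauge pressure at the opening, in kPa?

P ≈ 1190 kPa

Pressure head ψ = h − z = 371.45 − 253.72 = 117.73 m.
P = ρgψ = 1027 × 9.81 × 117.73 = 1186114 Pa ≈ 1190 kPa.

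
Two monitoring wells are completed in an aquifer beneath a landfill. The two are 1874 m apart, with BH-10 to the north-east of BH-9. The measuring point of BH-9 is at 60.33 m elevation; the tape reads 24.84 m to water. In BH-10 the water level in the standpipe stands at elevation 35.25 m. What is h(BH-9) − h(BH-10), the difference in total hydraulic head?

Δh ≈ 0.24 m

Total head at BH-9: h = 60.33 − 24.84 = 35.49 m.
Total head at BH-10: h = 35.25 m (water level in the piezometer is the total head).
Head difference: h(BH-9) − h(BH-10) = 35.49 − 35.25 = 0.24 m.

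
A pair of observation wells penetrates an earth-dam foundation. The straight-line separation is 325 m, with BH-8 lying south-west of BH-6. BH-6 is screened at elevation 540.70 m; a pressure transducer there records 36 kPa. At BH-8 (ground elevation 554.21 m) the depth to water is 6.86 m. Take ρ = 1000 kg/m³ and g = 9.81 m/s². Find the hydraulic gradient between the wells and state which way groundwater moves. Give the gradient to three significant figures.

Pressure head at BH-6: ψ = P/(ρg) = 36×1000 / (1000 × 9.81) = 3.67 m.
Total head at BH-6: h = z + ψ = 540.70 + 3.67 = 544.37 m.
Total head at BH-8: h = 554.21 − 6.86 = 547.35 m.
Head difference: h(BH-6) − h(BH-8) = 544.37 − 547.35 = -2.98 m.
Hydraulic gradient: i = |Δh| / L = 2.98 / 325 = 0.00917.
Flow is from higher to lower head: from BH-8 toward BH-6, i.e. toward the north-east.

i ≈ 0.00917; groundwater flows toward the north-east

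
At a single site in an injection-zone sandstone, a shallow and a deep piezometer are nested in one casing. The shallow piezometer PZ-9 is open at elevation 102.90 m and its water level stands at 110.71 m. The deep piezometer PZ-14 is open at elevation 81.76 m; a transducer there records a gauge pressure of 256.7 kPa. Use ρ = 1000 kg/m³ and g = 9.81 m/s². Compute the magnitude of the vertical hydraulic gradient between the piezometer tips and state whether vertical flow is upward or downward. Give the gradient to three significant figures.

|i_v| ≈ 0.132; vertical flow is downward

Total head at PZ-9: h = 110.71 m (water level in the standpipe).
Pressure head at PZ-14: ψ = P/(ρg) = 256.7×1000 / (1000 × 9.81) = 26.17 m.
Total head at PZ-14: h = z + ψ = 81.76 + 26.17 = 107.93 m.
Δh = h(PZ-9) − h(PZ-14) = 110.71 − 107.93 = 2.78 m.
Vertical separation Δz = 102.90 − 81.76 = 21.14 m.
|i_v| = |Δh| / Δz = 2.78 / 21.14 = 0.132.
Head is higher in the shallow piezometer, so vertical flow is downward (recharge condition).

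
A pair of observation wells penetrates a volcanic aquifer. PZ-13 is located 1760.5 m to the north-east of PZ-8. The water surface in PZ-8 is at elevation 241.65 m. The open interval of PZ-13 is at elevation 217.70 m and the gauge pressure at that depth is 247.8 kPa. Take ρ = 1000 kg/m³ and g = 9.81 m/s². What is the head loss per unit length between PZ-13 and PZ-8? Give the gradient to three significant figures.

i ≈ 0.000744 m/m

Total head at PZ-8: h = 241.65 m (water level in the piezometer is the total head).
Pressure head at PZ-13: ψ = P/(ρg) = 247.8×1000 / (1000 × 9.81) = 25.26 m.
Total head at PZ-13: h = z + ψ = 217.70 + 25.26 = 242.96 m.
Head difference: h(PZ-8) − h(PZ-13) = 241.65 − 242.96 = -1.31 m.
Hydraulic gradient: i = |Δh| / L = 1.31 / 1760.5 = 0.000744.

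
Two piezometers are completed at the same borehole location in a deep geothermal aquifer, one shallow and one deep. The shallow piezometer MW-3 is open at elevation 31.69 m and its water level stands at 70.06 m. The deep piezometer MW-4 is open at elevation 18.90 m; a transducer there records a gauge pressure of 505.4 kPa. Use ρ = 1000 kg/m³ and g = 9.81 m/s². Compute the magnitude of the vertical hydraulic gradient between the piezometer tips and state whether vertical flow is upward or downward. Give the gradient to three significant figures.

|i_v| ≈ 0.0281; vertical flow is upward

Total head at MW-3: h = 70.06 m (water level in the standpipe).
Pressure head at MW-4: ψ = P/(ρg) = 505.4×1000 / (1000 × 9.81) = 51.52 m.
Total head at MW-4: h = z + ψ = 18.90 + 51.52 = 70.42 m.
Δh = h(MW-3) − h(MW-4) = 70.06 − 70.42 = -0.36 m.
Vertical separation Δz = 31.69 − 18.90 = 12.79 m.
|i_v| = |Δh| / Δz = 0.36 / 12.79 = 0.0281.
Head is higher in the deep piezometer, so vertical flow is upward (discharge condition).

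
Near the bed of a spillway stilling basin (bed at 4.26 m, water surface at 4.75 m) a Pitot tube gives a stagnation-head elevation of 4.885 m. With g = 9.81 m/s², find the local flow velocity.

v ≈ 1.63 m/s

Near the bed, under hydrostatic conditions, the piezometric head (z + ψ) equals the free-surface elevation, 4.75 m.
Velocity head = total − piezometric = 4.885 − 4.75 = 0.135 m.
v = √(2g·h_v) = √(2 × 9.81 × 0.135) = 1.63 m/s.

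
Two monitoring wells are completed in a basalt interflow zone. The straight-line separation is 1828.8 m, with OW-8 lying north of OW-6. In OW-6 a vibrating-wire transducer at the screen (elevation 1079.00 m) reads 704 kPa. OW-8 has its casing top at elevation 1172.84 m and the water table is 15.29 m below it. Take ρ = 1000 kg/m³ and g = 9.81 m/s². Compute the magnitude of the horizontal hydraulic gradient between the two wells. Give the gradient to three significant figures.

Pressure head at OW-6: ψ = P/(ρg) = 704×1000 / (1000 × 9.81) = 71.76 m.
Total head at OW-6: h = z + ψ = 1079.00 + 71.76 = 1150.76 m.
Total head at OW-8: h = 1172.84 − 15.29 = 1157.55 m.
Head difference: h(OW-6) − h(OW-8) = 1150.76 − 1157.55 = -6.79 m.
Hydraulic gradient: i = |Δh| / L = 6.79 / 1828.8 = 0.00371.

i ≈ 0.00371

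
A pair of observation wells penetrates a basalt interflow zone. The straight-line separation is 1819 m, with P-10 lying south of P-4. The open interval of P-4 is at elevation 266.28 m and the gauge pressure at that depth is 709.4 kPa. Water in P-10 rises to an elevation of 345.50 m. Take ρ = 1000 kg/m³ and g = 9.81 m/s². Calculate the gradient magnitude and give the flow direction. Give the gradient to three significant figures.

Pressure head at P-4: ψ = P/(ρg) = 709.4×1000 / (1000 × 9.81) = 72.31 m.
Total head at P-4: h = z + ψ = 266.28 + 72.31 = 338.59 m.
Total head at P-10: h = 345.50 m (water level in the piezometer is the total head).
Head difference: h(P-4) − h(P-10) = 338.59 − 345.50 = -6.91 m.
Hydraulic gradient: i = |Δh| / L = 6.91 / 1819 = 0.00380.
Flow is from higher to lower head: from P-10 toward P-4, i.e. toward the north.

i ≈ 0.00380; groundwater flows toward the north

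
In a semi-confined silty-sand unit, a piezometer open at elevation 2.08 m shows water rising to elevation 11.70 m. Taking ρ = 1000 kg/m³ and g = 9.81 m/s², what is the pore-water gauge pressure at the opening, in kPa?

Pressure head ψ = h − z = 11.70 − 2.08 = 9.62 m.
P = ρgψ = 1000 × 9.81 × 9.62 = 94372 Pa ≈ 94.4 kPa.

P ≈ 94.4 kPa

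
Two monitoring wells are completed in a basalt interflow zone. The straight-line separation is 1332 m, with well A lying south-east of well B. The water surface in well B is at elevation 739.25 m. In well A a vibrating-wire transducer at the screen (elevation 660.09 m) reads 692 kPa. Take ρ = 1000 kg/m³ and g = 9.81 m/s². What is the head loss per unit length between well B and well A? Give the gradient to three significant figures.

Total head at well B: h = 739.25 m (water level in the piezometer is the total head).
Pressure head at well A: ψ = P/(ρg) = 692×1000 / (1000 × 9.81) = 70.54 m.
Total head at well A: h = z + ψ = 660.09 + 70.54 = 730.63 m.
Head difference: h(well B) − h(well A) = 739.25 − 730.63 = 8.62 m.
Hydraulic gradient: i = |Δh| / L = 8.62 / 1332 = 0.00647.

i ≈ 0.00647 m/m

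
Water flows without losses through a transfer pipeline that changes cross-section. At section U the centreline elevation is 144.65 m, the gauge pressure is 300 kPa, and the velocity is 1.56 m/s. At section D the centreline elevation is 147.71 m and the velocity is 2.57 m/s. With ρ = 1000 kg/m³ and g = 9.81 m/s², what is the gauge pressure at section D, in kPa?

Pressure head at U: ψ₁ = P₁/(ρg) = 300×1000 / (1000 × 9.81) = 30.58 m.
Velocity heads: v₁²/2g = 1.56²/19.62 = 0.124 m; v₂²/2g = 2.57²/19.62 = 0.337 m.
Total head H = z₁ + ψ₁ + v₁²/2g = 144.65 + 30.58 + 0.124 = 175.35 m.
ψ₂ = H − z₂ − v₂²/2g = 175.35 − 147.71 − 0.337 = 27.30 m.
P₂ = ρgψ₂ = 1000 × 9.81 × 27.30 ≈ 268 kPa.

P₂ ≈ 268 kPa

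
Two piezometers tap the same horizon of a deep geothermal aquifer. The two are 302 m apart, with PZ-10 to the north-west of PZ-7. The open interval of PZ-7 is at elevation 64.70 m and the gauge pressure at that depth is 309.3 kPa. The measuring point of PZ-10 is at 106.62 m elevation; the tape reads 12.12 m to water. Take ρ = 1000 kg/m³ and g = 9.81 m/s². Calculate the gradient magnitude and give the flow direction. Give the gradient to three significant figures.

i ≈ 0.00573; groundwater flows toward the north-west

Pressure head at PZ-7: ψ = P/(ρg) = 309.3×1000 / (1000 × 9.81) = 31.53 m.
Total head at PZ-7: h = z + ψ = 64.70 + 31.53 = 96.23 m.
Total head at PZ-10: h = 106.62 − 12.12 = 94.50 m.
Head difference: h(PZ-7) − h(PZ-10) = 96.23 − 94.50 = 1.73 m.
Hydraulic gradient: i = |Δh| / L = 1.73 / 302 = 0.00573.
Flow is from higher to lower head: from PZ-7 toward PZ-10, i.e. toward the north-west.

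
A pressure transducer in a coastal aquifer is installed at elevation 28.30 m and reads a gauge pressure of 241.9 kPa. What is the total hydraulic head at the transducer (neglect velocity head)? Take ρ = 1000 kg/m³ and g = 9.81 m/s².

h ≈ 52.96 m

ψ = P/(ρg) = 241.9×1000 / (1000 × 9.81) = 24.66 m.
h = z + ψ = 28.30 + 24.66 = 52.96 m.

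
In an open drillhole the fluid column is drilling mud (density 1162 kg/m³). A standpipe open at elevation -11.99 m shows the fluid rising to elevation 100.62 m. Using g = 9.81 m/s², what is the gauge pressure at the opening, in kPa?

Pressure head ψ = h − z = 100.62 − (-11.99) = 112.61 m.
P = ρgψ = 1162 × 9.81 × 112.61 = 1283666 Pa ≈ 1280 kPa.

P ≈ 1280 kPa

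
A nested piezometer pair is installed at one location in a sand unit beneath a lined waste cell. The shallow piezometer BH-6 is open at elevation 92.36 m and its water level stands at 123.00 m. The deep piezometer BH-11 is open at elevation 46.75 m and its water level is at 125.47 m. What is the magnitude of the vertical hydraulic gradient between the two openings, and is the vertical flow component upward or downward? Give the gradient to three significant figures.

|i_v| ≈ 0.0542; vertical flow is upward

Total head at BH-6: h = 123.00 m (water level in the standpipe).
Total head at BH-11: h = 125.47 m.
Δh = h(BH-6) − h(BH-11) = 123.00 − 125.47 = -2.47 m.
Vertical separation Δz = 92.36 − 46.75 = 45.61 m.
|i_v| = |Δh| / Δz = 2.47 / 45.61 = 0.0542.
Head is higher in the deep piezometer, so vertical flow is upward (discharge condition).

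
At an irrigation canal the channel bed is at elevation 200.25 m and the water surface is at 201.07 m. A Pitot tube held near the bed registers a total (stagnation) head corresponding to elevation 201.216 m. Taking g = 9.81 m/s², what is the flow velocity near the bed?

v ≈ 1.69 m/s

Near the bed, under hydrostatic conditions, the piezometric head (z + ψ) equals the free-surface elevation, 201.07 m.
Velocity head = total − piezometric = 201.216 − 201.07 = 0.146 m.
v = √(2g·h_v) = √(2 × 9.81 × 0.146) = 1.69 m/s.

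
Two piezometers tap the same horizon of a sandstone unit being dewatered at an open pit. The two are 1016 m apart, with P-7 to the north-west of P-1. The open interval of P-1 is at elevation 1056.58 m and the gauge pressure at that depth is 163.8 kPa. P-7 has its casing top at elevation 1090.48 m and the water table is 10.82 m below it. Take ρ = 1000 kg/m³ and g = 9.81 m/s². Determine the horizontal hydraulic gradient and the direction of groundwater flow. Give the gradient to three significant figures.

Pressure head at P-1: ψ = P/(ρg) = 163.8×1000 / (1000 × 9.81) = 16.70 m.
Total head at P-1: h = z + ψ = 1056.58 + 16.70 = 1073.28 m.
Total head at P-7: h = 1090.48 − 10.82 = 1079.66 m.
Head difference: h(P-1) − h(P-7) = 1073.28 − 1079.66 = -6.38 m.
Hydraulic gradient: i = |Δh| / L = 6.38 / 1016 = 0.00628.
Flow is from higher to lower head: from P-7 toward P-1, i.e. toward the south-east.

i ≈ 0.00628; groundwater flows toward the south-east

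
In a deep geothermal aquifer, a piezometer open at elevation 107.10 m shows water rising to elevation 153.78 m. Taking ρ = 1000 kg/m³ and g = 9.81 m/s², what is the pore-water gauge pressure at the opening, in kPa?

Pressure head ψ = h − z = 153.78 − 107.10 = 46.68 m.
P = ρgψ = 1000 × 9.81 × 46.68 = 457931 Pa ≈ 458 kPa.

P ≈ 458 kPa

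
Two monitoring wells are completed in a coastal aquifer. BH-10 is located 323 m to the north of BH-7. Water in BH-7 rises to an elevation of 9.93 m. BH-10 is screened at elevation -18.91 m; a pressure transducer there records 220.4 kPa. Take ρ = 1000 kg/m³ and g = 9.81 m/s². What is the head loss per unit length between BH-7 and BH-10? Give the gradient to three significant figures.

Total head at BH-7: h = 9.93 m (water level in the piezometer is the total head).
Pressure head at BH-10: ψ = P/(ρg) = 220.4×1000 / (1000 × 9.81) = 22.47 m.
Total head at BH-10: h = z + ψ = -18.91 + 22.47 = 3.56 m.
Head difference: h(BH-7) − h(BH-10) = 9.93 − 3.56 = 6.37 m.
Hydraulic gradient: i = |Δh| / L = 6.37 / 323 = 0.0197.

i ≈ 0.0197 m/m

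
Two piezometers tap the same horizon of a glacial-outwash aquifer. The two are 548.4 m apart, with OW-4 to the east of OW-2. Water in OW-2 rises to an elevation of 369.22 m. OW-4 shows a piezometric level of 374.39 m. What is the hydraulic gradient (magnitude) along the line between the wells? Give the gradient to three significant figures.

Total head at OW-2: h = 369.22 m (water level in the piezometer is the total head).
Total head at OW-4: h = 374.39 m (water level in the piezometer is the total head).
Head difference: h(OW-2) − h(OW-4) = 369.22 − 374.39 = -5.17 m.
Hydraulic gradient: i = |Δh| / L = 5.17 / 548.4 = 0.00943.

i ≈ 0.00943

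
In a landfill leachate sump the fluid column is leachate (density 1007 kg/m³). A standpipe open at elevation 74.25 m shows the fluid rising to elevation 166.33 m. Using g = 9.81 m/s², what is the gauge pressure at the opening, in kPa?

Pressure head ψ = h − z = 166.33 − 74.25 = 92.08 m.
P = ρgψ = 1007 × 9.81 × 92.08 = 909628 Pa ≈ 910 kPa.

P ≈ 910 kPa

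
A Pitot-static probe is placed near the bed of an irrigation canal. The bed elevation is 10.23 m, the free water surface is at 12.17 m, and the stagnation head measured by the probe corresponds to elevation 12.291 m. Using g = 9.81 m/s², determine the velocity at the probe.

Near the bed, under hydrostatic conditions, the piezometric head (z + ψ) equals the free-surface elevation, 12.17 m.
Velocity head = total − piezometric = 12.291 − 12.17 = 0.121 m.
v = √(2g·h_v) = √(2 × 9.81 × 0.121) = 1.54 m/s.

v ≈ 1.54 m/s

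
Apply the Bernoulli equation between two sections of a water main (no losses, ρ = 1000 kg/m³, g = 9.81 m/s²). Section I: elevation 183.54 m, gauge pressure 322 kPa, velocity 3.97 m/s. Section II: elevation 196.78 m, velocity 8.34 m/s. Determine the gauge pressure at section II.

P₂ ≈ 165 kPa

Pressure head at I: ψ₁ = P₁/(ρg) = 322×1000 / (1000 × 9.81) = 32.82 m.
Velocity heads: v₁²/2g = 3.97²/19.62 = 0.803 m; v₂²/2g = 8.34²/19.62 = 3.545 m.
Total head H = z₁ + ψ₁ + v₁²/2g = 183.54 + 32.82 + 0.803 = 217.16 m.
ψ₂ = H − z₂ − v₂²/2g = 217.16 − 196.78 − 3.545 = 16.83 m.
P₂ = ρgψ₂ = 1000 × 9.81 × 16.83 ≈ 165 kPa.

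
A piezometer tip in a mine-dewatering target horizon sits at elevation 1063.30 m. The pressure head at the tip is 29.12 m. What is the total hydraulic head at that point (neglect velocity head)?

h ≈ 1092.42 m

h = z + ψ = 1063.30 + 29.12 = 1092.42 m.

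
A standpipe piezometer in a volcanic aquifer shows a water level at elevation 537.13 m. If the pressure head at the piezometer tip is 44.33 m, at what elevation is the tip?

z ≈ 492.80 m

z = h − ψ = 537.13 − 44.33 = 492.80 m.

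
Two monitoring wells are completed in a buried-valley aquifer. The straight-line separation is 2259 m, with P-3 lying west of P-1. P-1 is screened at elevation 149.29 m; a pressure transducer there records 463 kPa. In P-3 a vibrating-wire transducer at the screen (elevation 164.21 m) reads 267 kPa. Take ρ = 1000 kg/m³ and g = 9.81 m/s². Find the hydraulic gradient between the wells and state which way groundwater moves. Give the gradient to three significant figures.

Pressure head at P-1: ψ = P/(ρg) = 463×1000 / (1000 × 9.81) = 47.20 m.
Total head at P-1: h = z + ψ = 149.29 + 47.20 = 196.49 m.
Pressure head at P-3: ψ = P/(ρg) = 267×1000 / (1000 × 9.81) = 27.22 m.
Total head at P-3: h = z + ψ = 164.21 + 27.22 = 191.43 m.
Head difference: h(P-1) − h(P-3) = 196.49 − 191.43 = 5.06 m.
Hydraulic gradient: i = |Δh| / L = 5.06 / 2259 = 0.00224.
Flow is from higher to lower head: from P-1 toward P-3, i.e. toward the west.

i ≈ 0.00224; groundwater flows toward the west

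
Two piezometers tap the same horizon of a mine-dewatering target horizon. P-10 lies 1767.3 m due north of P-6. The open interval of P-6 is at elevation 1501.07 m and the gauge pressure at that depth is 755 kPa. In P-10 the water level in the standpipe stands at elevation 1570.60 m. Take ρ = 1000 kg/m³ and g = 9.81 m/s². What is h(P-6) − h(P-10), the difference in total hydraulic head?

Δh ≈ 7.43 m

Pressure head at P-6: ψ = P/(ρg) = 755×1000 / (1000 × 9.81) = 76.96 m.
Total head at P-6: h = z + ψ = 1501.07 + 76.96 = 1578.03 m.
Total head at P-10: h = 1570.60 m (water level in the piezometer is the total head).
Head difference: h(P-6) − h(P-10) = 1578.03 − 1570.60 = 7.43 m.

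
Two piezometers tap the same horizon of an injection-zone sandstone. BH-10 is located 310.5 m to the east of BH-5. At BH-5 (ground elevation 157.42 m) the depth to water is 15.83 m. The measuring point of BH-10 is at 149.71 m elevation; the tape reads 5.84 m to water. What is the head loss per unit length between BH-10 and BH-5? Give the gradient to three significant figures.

i ≈ 0.00734 m/m

Total head at BH-5: h = 157.42 − 15.83 = 141.59 m.
Total head at BH-10: h = 149.71 − 5.84 = 143.87 m.
Head difference: h(BH-5) − h(BH-10) = 141.59 − 143.87 = -2.28 m.
Hydraulic gradient: i = |Δh| / L = 2.28 / 310.5 = 0.00734.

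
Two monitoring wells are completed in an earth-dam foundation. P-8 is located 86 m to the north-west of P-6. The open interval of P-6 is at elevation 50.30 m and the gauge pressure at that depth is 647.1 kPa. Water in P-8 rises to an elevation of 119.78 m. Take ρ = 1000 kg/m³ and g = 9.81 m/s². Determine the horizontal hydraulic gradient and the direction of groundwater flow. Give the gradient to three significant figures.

Pressure head at P-6: ψ = P/(ρg) = 647.1×1000 / (1000 × 9.81) = 65.96 m.
Total head at P-6: h = z + ψ = 50.30 + 65.96 = 116.26 m.
Total head at P-8: h = 119.78 m (water level in the piezometer is the total head).
Head difference: h(P-6) − h(P-8) = 116.26 − 119.78 = -3.52 m.
Hydraulic gradient: i = |Δh| / L = 3.52 / 86 = 0.0409.
Flow is from higher to lower head: from P-8 toward P-6, i.e. toward the south-east.

i ≈ 0.0409; groundwater flows toward the south-east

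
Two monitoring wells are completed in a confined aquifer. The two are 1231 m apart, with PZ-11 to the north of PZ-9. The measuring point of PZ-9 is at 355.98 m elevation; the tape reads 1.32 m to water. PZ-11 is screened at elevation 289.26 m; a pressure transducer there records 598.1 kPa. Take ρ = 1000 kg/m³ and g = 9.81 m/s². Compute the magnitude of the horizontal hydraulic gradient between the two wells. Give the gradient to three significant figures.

Total head at PZ-9: h = 355.98 − 1.32 = 354.66 m.
Pressure head at PZ-11: ψ = P/(ρg) = 598.1×1000 / (1000 × 9.81) = 60.97 m.
Total head at PZ-11: h = z + ψ = 289.26 + 60.97 = 350.23 m.
Head difference: h(PZ-9) − h(PZ-11) = 354.66 − 350.23 = 4.43 m.
Hydraulic gradient: i = |Δh| / L = 4.43 / 1231 = 0.00360.

i ≈ 0.00360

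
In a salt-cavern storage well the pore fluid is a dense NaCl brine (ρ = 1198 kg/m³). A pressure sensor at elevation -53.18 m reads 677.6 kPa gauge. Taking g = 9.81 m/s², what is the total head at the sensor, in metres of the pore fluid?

ψ = P/(ρg) = 677.6×1000 / (1198 × 9.81) = 57.66 m.
h = z + ψ = -53.18 + 57.66 = 4.48 m.

h ≈ 4.48 m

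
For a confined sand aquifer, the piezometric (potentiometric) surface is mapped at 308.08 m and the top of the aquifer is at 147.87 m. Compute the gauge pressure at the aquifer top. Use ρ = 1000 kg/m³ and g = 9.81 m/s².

P ≈ 1570 kPa

Pressure head at the aquifer top: ψ = h − z = 308.08 − 147.87 = 160.21 m.
P = ρgψ = 1000 × 9.81 × 160.21 = 1571660 Pa ≈ 1570 kPa.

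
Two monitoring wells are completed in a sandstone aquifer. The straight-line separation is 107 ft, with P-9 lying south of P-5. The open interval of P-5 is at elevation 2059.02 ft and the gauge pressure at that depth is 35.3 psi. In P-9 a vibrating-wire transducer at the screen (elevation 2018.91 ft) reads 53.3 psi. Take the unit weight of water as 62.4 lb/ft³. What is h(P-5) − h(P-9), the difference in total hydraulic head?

Δh ≈ -1.43 ft

Pressure head at P-5: ψ = 144·P/γ = 144 × 35.3 / 62.4 = 81.46 ft.
Total head at P-5: h = z + ψ = 2059.02 + 81.46 = 2140.48 ft.
Pressure head at P-9: ψ = 144·P/γ = 144 × 53.3 / 62.4 = 123.00 ft.
Total head at P-9: h = z + ψ = 2018.91 + 123.00 = 2141.91 ft.
Head difference: h(P-5) − h(P-9) = 2140.48 − 2141.91 = -1.43 ft.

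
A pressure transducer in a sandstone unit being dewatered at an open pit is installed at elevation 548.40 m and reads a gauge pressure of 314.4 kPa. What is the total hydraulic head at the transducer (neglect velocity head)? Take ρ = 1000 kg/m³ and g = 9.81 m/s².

ψ = P/(ρg) = 314.4×1000 / (1000 × 9.81) = 32.05 m.
h = z + ψ = 548.40 + 32.05 = 580.45 m.

h ≈ 580.45 m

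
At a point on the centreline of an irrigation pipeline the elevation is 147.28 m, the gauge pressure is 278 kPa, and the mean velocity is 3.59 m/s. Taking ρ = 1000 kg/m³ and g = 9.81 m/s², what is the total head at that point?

Pressure head ψ = P/(ρg) = 278×1000 / (1000 × 9.81) = 28.34 m.
Velocity head = v²/(2g) = 3.59² / (2 × 9.81) = 0.657 m.
h = z + ψ + v²/(2g) = 147.28 + 28.34 + 0.657 = 176.28 m.

h ≈ 176.28 m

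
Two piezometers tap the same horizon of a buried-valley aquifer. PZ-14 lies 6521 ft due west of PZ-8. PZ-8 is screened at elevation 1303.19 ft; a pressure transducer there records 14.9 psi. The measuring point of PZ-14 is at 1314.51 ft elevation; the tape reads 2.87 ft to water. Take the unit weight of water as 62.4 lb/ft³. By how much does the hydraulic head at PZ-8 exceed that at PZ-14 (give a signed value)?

Δh ≈ 25.93 ft

Pressure head at PZ-8: ψ = 144·P/γ = 144 × 14.9 / 62.4 = 34.38 ft.
Total head at PZ-8: h = z + ψ = 1303.19 + 34.38 = 1337.57 ft.
Total head at PZ-14: h = 1314.51 − 2.87 = 1311.64 ft.
Head difference: h(PZ-8) − h(PZ-14) = 1337.57 − 1311.64 = 25.93 ft.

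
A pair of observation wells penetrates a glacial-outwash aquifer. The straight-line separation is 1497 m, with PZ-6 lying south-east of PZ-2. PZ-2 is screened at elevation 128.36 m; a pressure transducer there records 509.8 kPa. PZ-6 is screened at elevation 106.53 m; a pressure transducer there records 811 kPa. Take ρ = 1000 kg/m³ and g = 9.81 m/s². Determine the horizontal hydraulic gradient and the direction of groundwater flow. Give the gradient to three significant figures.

i ≈ 0.00593; groundwater flows toward the north-west

Pressure head at PZ-2: ψ = P/(ρg) = 509.8×1000 / (1000 × 9.81) = 51.97 m.
Total head at PZ-2: h = z + ψ = 128.36 + 51.97 = 180.33 m.
Pressure head at PZ-6: ψ = P/(ρg) = 811×1000 / (1000 × 9.81) = 82.67 m.
Total head at PZ-6: h = z + ψ = 106.53 + 82.67 = 189.20 m.
Head difference: h(PZ-2) − h(PZ-6) = 180.33 − 189.20 = -8.87 m.
Hydraulic gradient: i = |Δh| / L = 8.87 / 1497 = 0.00593.
Flow is from higher to lower head: from PZ-6 toward PZ-2, i.e. toward the north-west.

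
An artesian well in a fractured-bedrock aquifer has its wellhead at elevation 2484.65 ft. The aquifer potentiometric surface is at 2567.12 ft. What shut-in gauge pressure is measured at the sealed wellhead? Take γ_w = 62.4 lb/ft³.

P ≈ 35.7 psi

Head above the cap: Δh = 2567.12 − 2484.65 = 82.47 ft.
P = γΔh/144 = 62.4 × 82.47 / 144 = 35.7 psi.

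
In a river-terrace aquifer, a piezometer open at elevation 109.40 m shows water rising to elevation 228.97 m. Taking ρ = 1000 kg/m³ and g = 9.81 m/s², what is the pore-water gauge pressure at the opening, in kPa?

P ≈ 1170 kPa

Pressure head ψ = h − z = 228.97 − 109.40 = 119.57 m.
P = ρgψ = 1000 × 9.81 × 119.57 = 1172982 Pa ≈ 1170 kPa.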